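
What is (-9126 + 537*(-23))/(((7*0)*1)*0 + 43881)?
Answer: -7159/14627 ≈ -0.48944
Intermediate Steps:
(-9126 + 537*(-23))/(((7*0)*1)*0 + 43881) = (-9126 - 12351)/((0*1)*0 + 43881) = -21477/(0*0 + 43881) = -21477/(0 + 43881) = -21477/43881 = -21477*1/43881 = -7159/14627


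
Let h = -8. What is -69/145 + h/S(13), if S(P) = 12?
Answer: -497/435 ≈ -1.1425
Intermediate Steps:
-69/145 + h/S(13) = -69/145 - 8/12 = -69*1/145 - 8*1/12 = -69/145 - ⅔ = -497/435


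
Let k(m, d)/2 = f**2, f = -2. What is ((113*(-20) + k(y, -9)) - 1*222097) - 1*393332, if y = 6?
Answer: -617681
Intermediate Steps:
k(m, d) = 8 (k(m, d) = 2*(-2)**2 = 2*4 = 8)
((113*(-20) + k(y, -9)) - 1*222097) - 1*393332 = ((113*(-20) + 8) - 1*222097) - 1*393332 = ((-2260 + 8) - 222097) - 393332 = (-2252 - 222097) - 393332 = -224349 - 393332 = -617681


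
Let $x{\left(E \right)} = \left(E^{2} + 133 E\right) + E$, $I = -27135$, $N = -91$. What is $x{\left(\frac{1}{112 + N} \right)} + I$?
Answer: $- \frac{11963720}{441} \approx -27129.0$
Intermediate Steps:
$x{\left(E \right)} = E^{2} + 134 E$
$x{\left(\frac{1}{112 + N} \right)} + I = \frac{134 + \frac{1}{112 - 91}}{112 - 91} - 27135 = \frac{134 + \frac{1}{21}}{21} - 27135 = \frac{1}{21} \cdot \frac{2815}{21} - 27135 = \frac{2815}{441} - 27135 = - \frac{11963720}{441}$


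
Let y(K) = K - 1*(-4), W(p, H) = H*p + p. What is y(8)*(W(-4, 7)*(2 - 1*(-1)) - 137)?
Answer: -2796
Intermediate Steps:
W(p, H) = p + H*p
y(K) = 4 + K (y(K) = K + 4 = 4 + K)
y(8)*(W(-4, 7)*(2 - 1*(-1)) - 137) = (4 + 8)*((-4*(1 + 7))*(2 - 1*(-1)) - 137) = 12*((-4*8)*(2 + 1) - 137) = 12*(-32*3 - 137) = 12*(-96 - 137) = 12*(-233) = -2796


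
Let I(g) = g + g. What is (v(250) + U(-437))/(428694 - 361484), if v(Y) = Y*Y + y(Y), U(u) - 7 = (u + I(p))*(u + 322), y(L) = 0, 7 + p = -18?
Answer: 59256/33605 ≈ 1.7633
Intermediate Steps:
p = -25 (p = -7 - 18 = -25)
I(g) = 2*g
U(u) = 7 + (-50 + u)*(322 + u) (U(u) = 7 + (u + 2*(-25))*(u + 322) = 7 + (u - 50)*(322 + u) = 7 + (-50 + u)*(322 + u))
v(Y) = Y² (v(Y) = Y*Y + 0 = Y² + 0 = Y²)
(v(250) + U(-437))/(428694 - 361484) = (250² + (-16093 + (-437)² + 272*(-437)))/(428694 - 361484) = (62500 + (-16093 + 190969 - 118864))/67210 = (62500 + 56012)*(1/67210) = 118512*(1/67210) = 59256/33605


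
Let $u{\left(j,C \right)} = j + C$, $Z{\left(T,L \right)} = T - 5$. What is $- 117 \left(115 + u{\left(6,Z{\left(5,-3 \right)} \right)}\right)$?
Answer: $-14157$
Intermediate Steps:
$Z{\left(T,L \right)} = -5 + T$
$u{\left(j,C \right)} = C + j$
$- 117 \left(115 + u{\left(6,Z{\left(5,-3 \right)} \right)}\right) = - 117 \left(115 + \left(\left(-5 + 5\right) + 6\right)\right) = - 117 \left(115 + \left(0 + 6\right)\right) = - 117 \left(115 + 6\right) = \left(-117\right) 121 = -14157$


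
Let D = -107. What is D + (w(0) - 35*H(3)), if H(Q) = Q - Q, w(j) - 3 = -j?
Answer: -104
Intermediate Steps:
w(j) = 3 - j
H(Q) = 0
D + (w(0) - 35*H(3)) = -107 + ((3 - 1*0) - 35*0) = -107 + ((3 + 0) + 0) = -107 + (3 + 0) = -107 + 3 = -104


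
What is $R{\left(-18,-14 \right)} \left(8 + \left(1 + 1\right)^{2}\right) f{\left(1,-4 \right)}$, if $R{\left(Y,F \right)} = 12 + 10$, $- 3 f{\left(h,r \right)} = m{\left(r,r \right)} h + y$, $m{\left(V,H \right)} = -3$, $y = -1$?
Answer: $352$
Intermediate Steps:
$f{\left(h,r \right)} = \frac{1}{3} + h$ ($f{\left(h,r \right)} = - \frac{- 3 h - 1}{3} = - \frac{-1 - 3 h}{3} = \frac{1}{3} + h$)
$R{\left(Y,F \right)} = 22$
$R{\left(-18,-14 \right)} \left(8 + \left(1 + 1\right)^{2}\right) f{\left(1,-4 \right)} = 22 \left(8 + \left(1 + 1\right)^{2}\right) \left(\frac{1}{3} + 1\right) = 22 \left(8 + 2^{2}\right) \frac{4}{3} = 22 \left(8 + 4\right) \frac{4}{3} = 22 \cdot 12 \cdot \frac{4}{3} = 22 \cdot 16 = 352$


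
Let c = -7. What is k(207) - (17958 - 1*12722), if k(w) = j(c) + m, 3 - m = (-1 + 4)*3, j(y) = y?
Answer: -5249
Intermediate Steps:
m = -6 (m = 3 - (-1 + 4)*3 = 3 - 3*3 = 3 - 1*9 = 3 - 9 = -6)
k(w) = -13 (k(w) = -7 - 6 = -13)
k(207) - (17958 - 1*12722) = -13 - (17958 - 1*12722) = -13 - (17958 - 12722) = -13 - 1*5236 = -13 - 5236 = -5249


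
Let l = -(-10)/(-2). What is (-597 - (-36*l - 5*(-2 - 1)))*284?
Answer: -224928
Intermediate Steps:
l = -5 (l = -(-10)*(-1)/2 = -2*5/2 = -5)
(-597 - (-36*l - 5*(-2 - 1)))*284 = (-597 - (-36*(-5) - 5*(-2 - 1)))*284 = (-597 - (180 - 5*(-3)))*284 = (-597 - (180 + 15))*284 = (-597 - 1*195)*284 = (-597 - 195)*284 = -792*284 = -224928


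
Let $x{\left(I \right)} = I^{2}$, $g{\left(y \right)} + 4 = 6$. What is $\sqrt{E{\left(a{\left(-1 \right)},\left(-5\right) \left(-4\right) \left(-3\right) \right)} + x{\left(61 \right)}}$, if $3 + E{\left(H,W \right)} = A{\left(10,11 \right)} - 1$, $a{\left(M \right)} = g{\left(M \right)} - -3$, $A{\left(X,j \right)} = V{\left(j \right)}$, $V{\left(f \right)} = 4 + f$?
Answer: $2 \sqrt{933} \approx 61.09$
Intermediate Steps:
$A{\left(X,j \right)} = 4 + j$
$g{\left(y \right)} = 2$ ($g{\left(y \right)} = -4 + 6 = 2$)
$a{\left(M \right)} = 5$ ($a{\left(M \right)} = 2 - -3 = 2 + 3 = 5$)
$E{\left(H,W \right)} = 11$ ($E{\left(H,W \right)} = -3 + \left(\left(4 + 11\right) - 1\right) = -3 + \left(15 - 1\right) = -3 + 14 = 11$)
$\sqrt{E{\left(a{\left(-1 \right)},\left(-5\right) \left(-4\right) \left(-3\right) \right)} + x{\left(61 \right)}} = \sqrt{11 + 61^{2}} = \sqrt{11 + 3721} = \sqrt{3732} = 2 \sqrt{933}$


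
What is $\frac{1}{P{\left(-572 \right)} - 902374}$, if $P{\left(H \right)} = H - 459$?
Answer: $- \frac{1}{903405} \approx -1.1069 \cdot 10^{-6}$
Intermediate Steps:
$P{\left(H \right)} = -459 + H$ ($P{\left(H \right)} = H - 459 = -459 + H$)
$\frac{1}{P{\left(-572 \right)} - 902374} = \frac{1}{\left(-459 - 572\right) - 902374} = \frac{1}{-1031 - 902374} = \frac{1}{-903405} = - \frac{1}{903405}$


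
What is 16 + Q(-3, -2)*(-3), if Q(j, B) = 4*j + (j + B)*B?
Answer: 22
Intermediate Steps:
Q(j, B) = 4*j + B*(B + j) (Q(j, B) = 4*j + (B + j)*B = 4*j + B*(B + j))
16 + Q(-3, -2)*(-3) = 16 + ((-2)**2 + 4*(-3) - 2*(-3))*(-3) = 16 + (4 - 12 + 6)*(-3) = 16 - 2*(-3) = 16 + 6 = 22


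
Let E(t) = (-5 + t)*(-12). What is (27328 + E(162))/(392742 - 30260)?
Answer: 12722/181241 ≈ 0.070194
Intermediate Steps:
E(t) = 60 - 12*t
(27328 + E(162))/(392742 - 30260) = (27328 + (60 - 12*162))/(392742 - 30260) = (27328 + (60 - 1944))/362482 = (27328 - 1884)*(1/362482) = 25444*(1/362482) = 12722/181241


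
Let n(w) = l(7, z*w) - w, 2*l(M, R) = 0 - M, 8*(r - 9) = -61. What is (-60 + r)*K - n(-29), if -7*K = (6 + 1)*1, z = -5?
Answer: 265/8 ≈ 33.125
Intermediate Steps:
K = -1 (K = -(6 + 1)/7 = -1 ≈ -1.0000)
r = 11/8 (r = 9 + (⅛)*(-61) = 9 - 61/8 = 11/8 ≈ 1.3750)
l(M, R) = -M/2 (l(M, R) = (0 - M)/2 = (-M)/2 = -M/2)
n(w) = -7/2 - w (n(w) = -½*7 - w = -7/2 - w)
(-60 + r)*K - n(-29) = (-60 + 11/8)*(-1) - (-7/2 - 1*(-29)) = -469/8*(-1) - (-7/2 + 29) = 469/8 - 1*51/2 = 469/8 - 51/2 = 265/8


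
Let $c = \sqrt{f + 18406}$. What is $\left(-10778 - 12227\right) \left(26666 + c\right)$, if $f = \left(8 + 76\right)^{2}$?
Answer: $-613451330 - 23005 \sqrt{25462} \approx -6.1712 \cdot 10^{8}$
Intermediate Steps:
$f = 7056$ ($f = 84^{2} = 7056$)
$c = \sqrt{25462}$ ($c = \sqrt{7056 + 18406} = \sqrt{25462} \approx 159.57$)
$\left(-10778 - 12227\right) \left(26666 + c\right) = \left(-10778 - 12227\right) \left(26666 + \sqrt{25462}\right) = - 23005 \left(26666 + \sqrt{25462}\right) = -613451330 - 23005 \sqrt{25462}$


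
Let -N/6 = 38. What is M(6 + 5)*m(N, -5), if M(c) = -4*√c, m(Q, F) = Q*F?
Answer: -4560*√11 ≈ -15124.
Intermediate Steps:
N = -228 (N = -6*38 = -228)
m(Q, F) = F*Q
M(6 + 5)*m(N, -5) = (-4*√(6 + 5))*(-5*(-228)) = -4*√11*1140 = -4560*√11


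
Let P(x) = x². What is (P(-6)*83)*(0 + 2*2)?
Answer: 11952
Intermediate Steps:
(P(-6)*83)*(0 + 2*2) = ((-6)²*83)*(0 + 2*2) = (36*83)*(0 + 4) = 2988*4 = 11952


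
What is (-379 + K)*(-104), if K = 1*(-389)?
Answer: 79872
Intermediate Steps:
K = -389
(-379 + K)*(-104) = (-379 - 389)*(-104) = -768*(-104) = 79872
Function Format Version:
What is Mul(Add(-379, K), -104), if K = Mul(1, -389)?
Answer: 79872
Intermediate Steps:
K = -389
Mul(Add(-379, K), -104) = Mul(Add(-379, -389), -104) = Mul(-768, -104) = 79872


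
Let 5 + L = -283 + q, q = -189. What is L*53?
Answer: -25281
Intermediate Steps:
L = -477 (L = -5 + (-283 - 189) = -5 - 472 = -477)
L*53 = -477*53 = -25281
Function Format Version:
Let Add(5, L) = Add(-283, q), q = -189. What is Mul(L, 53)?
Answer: -25281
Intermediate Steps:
L = -477 (L = Add(-5, Add(-283, -189)) = Add(-5, -472) = -477)
Mul(L, 53) = Mul(-477, 53) = -25281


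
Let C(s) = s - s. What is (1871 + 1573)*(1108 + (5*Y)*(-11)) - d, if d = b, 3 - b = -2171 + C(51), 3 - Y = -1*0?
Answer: 3245518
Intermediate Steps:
Y = 3 (Y = 3 - (-1)*0 = 3 - 1*0 = 3 + 0 = 3)
C(s) = 0
b = 2174 (b = 3 - (-2171 + 0) = 3 - 1*(-2171) = 3 + 2171 = 2174)
d = 2174
(1871 + 1573)*(1108 + (5*Y)*(-11)) - d = (1871 + 1573)*(1108 + (5*3)*(-11)) - 1*2174 = 3444*(1108 + 15*(-11)) - 2174 = 3444*(1108 - 165) - 2174 = 3444*943 - 2174 = 3247692 - 2174 = 3245518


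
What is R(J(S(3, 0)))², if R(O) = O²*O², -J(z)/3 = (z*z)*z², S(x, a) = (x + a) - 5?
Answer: 28179280429056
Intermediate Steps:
S(x, a) = -5 + a + x (S(x, a) = (a + x) - 5 = -5 + a + x)
J(z) = -3*z⁴ (J(z) = -3*z*z*z² = -3*z²*z² = -3*z⁴)
R(O) = O⁴
R(J(S(3, 0)))² = ((-3*(-5 + 0 + 3)⁴)⁴)² = ((-3*(-2)⁴)⁴)² = ((-3*16)⁴)² = ((-48)⁴)² = 5308416² = 28179280429056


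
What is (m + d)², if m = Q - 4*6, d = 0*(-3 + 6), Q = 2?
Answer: 484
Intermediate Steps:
d = 0 (d = 0*3 = 0)
m = -22 (m = 2 - 4*6 = 2 - 24 = -22)
(m + d)² = (-22 + 0)² = (-22)² = 484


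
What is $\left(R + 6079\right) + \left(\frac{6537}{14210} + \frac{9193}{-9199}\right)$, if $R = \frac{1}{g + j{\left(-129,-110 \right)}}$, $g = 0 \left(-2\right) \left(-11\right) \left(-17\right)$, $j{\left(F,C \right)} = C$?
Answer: $\frac{4370089671197}{718947845} \approx 6078.5$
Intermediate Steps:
$g = 0$ ($g = 0 \left(-11\right) \left(-17\right) = 0 \left(-17\right) = 0$)
$R = - \frac{1}{110}$ ($R = \frac{1}{0 - 110} = \frac{1}{-110} = - \frac{1}{110} \approx -0.0090909$)
$\left(R + 6079\right) + \left(\frac{6537}{14210} + \frac{9193}{-9199}\right) = \left(- \frac{1}{110} + 6079\right) + \left(\frac{6537}{14210} + \frac{9193}{-9199}\right) = \frac{668689}{110} + \left(6537 \cdot \frac{1}{14210} + 9193 \left(- \frac{1}{9199}\right)\right) = \frac{668689}{110} + \left(\frac{6537}{14210} - \frac{9193}{9199}\right) = \frac{668689}{110} - \frac{70498667}{130717790} = \frac{4370089671197}{718947845}$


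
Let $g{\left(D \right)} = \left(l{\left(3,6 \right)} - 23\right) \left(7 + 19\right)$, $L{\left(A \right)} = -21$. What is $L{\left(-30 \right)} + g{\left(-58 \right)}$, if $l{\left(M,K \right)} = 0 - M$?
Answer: $-697$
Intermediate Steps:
$l{\left(M,K \right)} = - M$
$g{\left(D \right)} = -676$ ($g{\left(D \right)} = \left(\left(-1\right) 3 - 23\right) \left(7 + 19\right) = \left(-3 - 23\right) 26 = \left(-26\right) 26 = -676$)
$L{\left(-30 \right)} + g{\left(-58 \right)} = -21 - 676 = -697$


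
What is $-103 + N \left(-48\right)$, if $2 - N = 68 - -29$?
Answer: $4457$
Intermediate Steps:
$N = -95$ ($N = 2 - \left(68 - -29\right) = 2 - \left(68 + 29\right) = 2 - 97 = -95$)
$-103 + N \left(-48\right) = -103 - -4560 = -103 + 4560 = 4457$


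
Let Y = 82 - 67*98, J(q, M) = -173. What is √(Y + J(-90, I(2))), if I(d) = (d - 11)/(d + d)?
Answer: I*√6657 ≈ 81.59*I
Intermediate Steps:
I(d) = (-11 + d)/(2*d) (I(d) = (-11 + d)/((2*d)) = (-11 + d)*(1/(2*d)) = (-11 + d)/(2*d))
Y = -6484 (Y = 82 - 6566 = -6484)
√(Y + J(-90, I(2))) = √(-6484 - 173) = √(-6657) = I*√6657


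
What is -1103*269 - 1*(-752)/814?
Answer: -120759373/407 ≈ -2.9671e+5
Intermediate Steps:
-1103*269 - 1*(-752)/814 = -296707 + 752*(1/814) = -296707 + 376/407 = -120759373/407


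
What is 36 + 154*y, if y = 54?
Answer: 8352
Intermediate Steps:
36 + 154*y = 36 + 154*54 = 36 + 8316 = 8352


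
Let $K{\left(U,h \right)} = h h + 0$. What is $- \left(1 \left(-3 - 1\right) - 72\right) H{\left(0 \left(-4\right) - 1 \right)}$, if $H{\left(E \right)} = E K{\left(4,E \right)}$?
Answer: $-76$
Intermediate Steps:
$K{\left(U,h \right)} = h^{2}$ ($K{\left(U,h \right)} = h^{2} + 0 = h^{2}$)
$H{\left(E \right)} = E^{3}$ ($H{\left(E \right)} = E E^{2} = E^{3}$)
$- \left(1 \left(-3 - 1\right) - 72\right) H{\left(0 \left(-4\right) - 1 \right)} = - \left(1 \left(-3 - 1\right) - 72\right) \left(0 \left(-4\right) - 1\right)^{3} = - \left(1 \left(-4\right) - 72\right) \left(0 - 1\right)^{3} = - \left(-4 - 72\right) \left(-1\right)^{3} = - \left(-76\right) \left(-1\right) = \left(-1\right) 76 = -76$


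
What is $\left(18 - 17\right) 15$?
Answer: $15$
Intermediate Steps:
$\left(18 - 17\right) 15 = 1 \cdot 15 = 15$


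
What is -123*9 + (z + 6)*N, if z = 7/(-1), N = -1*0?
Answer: -1107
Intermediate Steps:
N = 0
z = -7 (z = 7*(-1) = -7)
-123*9 + (z + 6)*N = -123*9 + (-7 + 6)*0 = -1107 - 1*0 = -1107 + 0 = -1107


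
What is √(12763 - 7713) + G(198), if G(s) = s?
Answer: 198 + 5*√202 ≈ 269.06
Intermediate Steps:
√(12763 - 7713) + G(198) = √(12763 - 7713) + 198 = √5050 + 198 = 5*√202 + 198 = 198 + 5*√202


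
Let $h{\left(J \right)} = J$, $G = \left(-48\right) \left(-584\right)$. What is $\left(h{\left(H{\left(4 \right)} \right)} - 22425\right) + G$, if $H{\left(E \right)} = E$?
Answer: $5611$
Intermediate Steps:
$G = 28032$
$\left(h{\left(H{\left(4 \right)} \right)} - 22425\right) + G = \left(4 - 22425\right) + 28032 = -22421 + 28032 = 5611$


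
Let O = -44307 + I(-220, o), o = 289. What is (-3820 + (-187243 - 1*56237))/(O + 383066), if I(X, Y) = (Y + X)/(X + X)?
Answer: -108812000/149053891 ≈ -0.73002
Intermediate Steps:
I(X, Y) = (X + Y)/(2*X) (I(X, Y) = (X + Y)/((2*X)) = (X + Y)*(1/(2*X)) = (X + Y)/(2*X))
O = -19495149/440 (O = -44307 + (½)*(-220 + 289)/(-220) = -44307 + (½)*(-1/220)*69 = -44307 - 69/440 = -19495149/440 ≈ -44307.)
(-3820 + (-187243 - 1*56237))/(O + 383066) = (-3820 + (-187243 - 1*56237))/(-19495149/440 + 383066) = (-3820 + (-187243 - 56237))/(149053891/440) = (-3820 - 243480)*(440/149053891) = -247300*440/149053891 = -108812000/149053891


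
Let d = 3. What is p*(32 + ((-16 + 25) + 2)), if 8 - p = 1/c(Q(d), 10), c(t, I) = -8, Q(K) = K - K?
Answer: 2795/8 ≈ 349.38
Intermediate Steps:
Q(K) = 0
p = 65/8 (p = 8 - 1/(-8) = 8 - 1*(-⅛) = 8 + ⅛ = 65/8 ≈ 8.1250)
p*(32 + ((-16 + 25) + 2)) = 65*(32 + ((-16 + 25) + 2))/8 = 65*(32 + (9 + 2))/8 = 65*(32 + 11)/8 = (65/8)*43 = 2795/8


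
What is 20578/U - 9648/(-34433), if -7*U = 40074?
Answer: -2286650983/689934021 ≈ -3.3143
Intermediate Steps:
U = -40074/7 (U = -⅐*40074 = -40074/7 ≈ -5724.9)
20578/U - 9648/(-34433) = 20578/(-40074/7) - 9648/(-34433) = 20578*(-7/40074) - 9648*(-1/34433) = -72023/20037 + 9648/34433 = -2286650983/689934021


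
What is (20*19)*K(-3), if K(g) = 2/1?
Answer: 760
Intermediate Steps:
K(g) = 2 (K(g) = 2*1 = 2)
(20*19)*K(-3) = (20*19)*2 = 380*2 = 760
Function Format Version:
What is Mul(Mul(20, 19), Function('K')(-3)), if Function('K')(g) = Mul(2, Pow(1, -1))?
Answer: 760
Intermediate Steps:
Function('K')(g) = 2 (Function('K')(g) = Mul(2, 1) = 2)
Mul(Mul(20, 19), Function('K')(-3)) = Mul(Mul(20, 19), 2) = Mul(380, 2) = 760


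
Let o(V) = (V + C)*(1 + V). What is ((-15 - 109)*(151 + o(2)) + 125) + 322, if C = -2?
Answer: -18277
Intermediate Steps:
o(V) = (1 + V)*(-2 + V) (o(V) = (V - 2)*(1 + V) = (-2 + V)*(1 + V) = (1 + V)*(-2 + V))
((-15 - 109)*(151 + o(2)) + 125) + 322 = ((-15 - 109)*(151 + (-2 + 2² - 1*2)) + 125) + 322 = (-124*(151 + (-2 + 4 - 2)) + 125) + 322 = (-124*(151 + 0) + 125) + 322 = (-124*151 + 125) + 322 = (-18724 + 125) + 322 = -18599 + 322 = -18277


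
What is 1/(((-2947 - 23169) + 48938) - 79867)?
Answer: -1/57045 ≈ -1.7530e-5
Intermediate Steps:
1/(((-2947 - 23169) + 48938) - 79867) = 1/((-26116 + 48938) - 79867) = 1/(22822 - 79867) = 1/(-57045) = -1/57045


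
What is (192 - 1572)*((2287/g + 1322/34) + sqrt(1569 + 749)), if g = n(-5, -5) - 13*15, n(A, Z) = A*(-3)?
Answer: -1842323/51 - 1380*sqrt(2318) ≈ -1.0256e+5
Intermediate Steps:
n(A, Z) = -3*A
g = -180 (g = -3*(-5) - 13*15 = 15 - 195 = -180)
(192 - 1572)*((2287/g + 1322/34) + sqrt(1569 + 749)) = (192 - 1572)*((2287/(-180) + 1322/34) + sqrt(1569 + 749)) = -1380*((2287*(-1/180) + 1322*(1/34)) + sqrt(2318)) = -1380*((-2287/180 + 661/17) + sqrt(2318)) = -1380*(80101/3060 + sqrt(2318)) = -1842323/51 - 1380*sqrt(2318)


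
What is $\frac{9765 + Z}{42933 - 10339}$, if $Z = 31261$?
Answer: $\frac{20513}{16297} \approx 1.2587$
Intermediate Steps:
$\frac{9765 + Z}{42933 - 10339} = \frac{9765 + 31261}{42933 - 10339} = \frac{41026}{32594} = 41026 \cdot \frac{1}{32594} = \frac{20513}{16297}$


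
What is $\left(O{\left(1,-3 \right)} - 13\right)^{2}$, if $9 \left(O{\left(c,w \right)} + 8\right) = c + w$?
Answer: $\frac{36481}{81} \approx 450.38$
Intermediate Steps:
$O{\left(c,w \right)} = -8 + \frac{c}{9} + \frac{w}{9}$ ($O{\left(c,w \right)} = -8 + \frac{c + w}{9} = -8 + \left(\frac{c}{9} + \frac{w}{9}\right) = -8 + \frac{c}{9} + \frac{w}{9}$)
$\left(O{\left(1,-3 \right)} - 13\right)^{2} = \left(\left(-8 + \frac{1}{9} \cdot 1 + \frac{1}{9} \left(-3\right)\right) - 13\right)^{2} = \left(\left(-8 + \frac{1}{9} - \frac{1}{3}\right) - 13\right)^{2} = \left(- \frac{74}{9} - 13\right)^{2} = \left(- \frac{191}{9}\right)^{2} = \frac{36481}{81}$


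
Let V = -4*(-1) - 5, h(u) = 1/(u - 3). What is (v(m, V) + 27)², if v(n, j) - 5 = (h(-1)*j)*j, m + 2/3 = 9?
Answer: 16129/16 ≈ 1008.1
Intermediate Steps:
m = 25/3 (m = -⅔ + 9 = 25/3 ≈ 8.3333)
h(u) = 1/(-3 + u)
V = -1 (V = 4 - 5 = -1)
v(n, j) = 5 - j²/4 (v(n, j) = 5 + (j/(-3 - 1))*j = 5 + (j/(-4))*j = 5 + (-j/4)*j = 5 - j²/4)
(v(m, V) + 27)² = ((5 - ¼*(-1)²) + 27)² = ((5 - ¼*1) + 27)² = ((5 - ¼) + 27)² = (19/4 + 27)² = (127/4)² = 16129/16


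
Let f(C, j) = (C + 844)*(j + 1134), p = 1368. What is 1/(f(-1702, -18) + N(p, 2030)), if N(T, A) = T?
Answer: -1/956160 ≈ -1.0458e-6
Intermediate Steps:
f(C, j) = (844 + C)*(1134 + j)
1/(f(-1702, -18) + N(p, 2030)) = 1/((957096 + 844*(-18) + 1134*(-1702) - 1702*(-18)) + 1368) = 1/((957096 - 15192 - 1930068 + 30636) + 1368) = 1/(-957528 + 1368) = 1/(-956160) = -1/956160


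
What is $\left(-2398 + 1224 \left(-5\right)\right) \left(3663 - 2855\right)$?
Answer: $-6882544$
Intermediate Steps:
$\left(-2398 + 1224 \left(-5\right)\right) \left(3663 - 2855\right) = \left(-2398 - 6120\right) 808 = \left(-8518\right) 808 = -6882544$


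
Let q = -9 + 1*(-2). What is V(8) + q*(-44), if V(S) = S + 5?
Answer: 497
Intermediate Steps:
V(S) = 5 + S
q = -11 (q = -9 - 2 = -11)
V(8) + q*(-44) = (5 + 8) - 11*(-44) = 13 + 484 = 497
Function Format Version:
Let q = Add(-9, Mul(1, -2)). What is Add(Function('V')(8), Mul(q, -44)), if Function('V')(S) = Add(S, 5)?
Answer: 497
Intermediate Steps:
Function('V')(S) = Add(5, S)
q = -11 (q = Add(-9, -2) = -11)
Add(Function('V')(8), Mul(q, -44)) = Add(Add(5, 8), Mul(-11, -44)) = Add(13, 484) = 497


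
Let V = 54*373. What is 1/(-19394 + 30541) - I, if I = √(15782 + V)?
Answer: 1/11147 - 2*√8981 ≈ -189.54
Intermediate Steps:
V = 20142
I = 2*√8981 (I = √(15782 + 20142) = √35924 = 2*√8981 ≈ 189.54)
1/(-19394 + 30541) - I = 1/(-19394 + 30541) - 2*√8981 = 1/11147 - 2*√8981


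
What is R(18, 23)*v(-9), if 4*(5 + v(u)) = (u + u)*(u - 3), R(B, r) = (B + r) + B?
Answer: 2891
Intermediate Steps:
R(B, r) = r + 2*B
v(u) = -5 + u*(-3 + u)/2 (v(u) = -5 + ((u + u)*(u - 3))/4 = -5 + ((2*u)*(-3 + u))/4 = -5 + (2*u*(-3 + u))/4 = -5 + u*(-3 + u)/2)
R(18, 23)*v(-9) = (23 + 2*18)*(-5 + (½)*(-9)² - 3/2*(-9)) = (23 + 36)*(-5 + (½)*81 + 27/2) = 59*(-5 + 81/2 + 27/2) = 59*49 = 2891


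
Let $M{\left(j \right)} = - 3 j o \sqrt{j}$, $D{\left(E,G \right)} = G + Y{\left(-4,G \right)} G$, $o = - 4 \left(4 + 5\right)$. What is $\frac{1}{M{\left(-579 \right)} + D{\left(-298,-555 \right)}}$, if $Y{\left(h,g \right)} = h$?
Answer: $\frac{i}{9 \left(185 i + 6948 \sqrt{579}\right)} \approx 7.3541 \cdot 10^{-10} + 6.646 \cdot 10^{-7} i$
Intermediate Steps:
$o = -36$ ($o = \left(-4\right) 9 = -36$)
$D{\left(E,G \right)} = - 3 G$ ($D{\left(E,G \right)} = G - 4 G = - 3 G$)
$M{\left(j \right)} = 108 j^{\frac{3}{2}}$ ($M{\left(j \right)} = - 3 j \left(- 36 \sqrt{j}\right) = 108 j^{\frac{3}{2}}$)
$\frac{1}{M{\left(-579 \right)} + D{\left(-298,-555 \right)}} = \frac{1}{108 \left(-579\right)^{\frac{3}{2}} - -1665} = \frac{1}{108 \left(- 579 i \sqrt{579}\right) + 1665} = \frac{1}{- 62532 i \sqrt{579} + 1665} = \frac{1}{1665 - 62532 i \sqrt{579}}$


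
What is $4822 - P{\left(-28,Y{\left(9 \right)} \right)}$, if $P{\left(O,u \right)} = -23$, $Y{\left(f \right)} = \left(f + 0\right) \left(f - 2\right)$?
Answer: $4845$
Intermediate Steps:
$Y{\left(f \right)} = f \left(-2 + f\right)$
$4822 - P{\left(-28,Y{\left(9 \right)} \right)} = 4822 - -23 = 4822 + 23 = 4845$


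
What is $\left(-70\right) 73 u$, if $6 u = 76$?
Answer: $- \frac{194180}{3} \approx -64727.0$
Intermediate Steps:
$u = \frac{38}{3}$ ($u = \frac{1}{6} \cdot 76 = \frac{38}{3} \approx 12.667$)
$\left(-70\right) 73 u = \left(-70\right) 73 \cdot \frac{38}{3} = \left(-5110\right) \frac{38}{3} = - \frac{194180}{3}$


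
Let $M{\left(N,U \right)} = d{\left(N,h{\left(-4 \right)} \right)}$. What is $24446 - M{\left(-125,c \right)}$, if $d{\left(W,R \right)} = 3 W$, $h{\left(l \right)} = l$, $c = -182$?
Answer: $24821$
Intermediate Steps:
$M{\left(N,U \right)} = 3 N$
$24446 - M{\left(-125,c \right)} = 24446 - 3 \left(-125\right) = 24446 - -375 = 24446 + 375 = 24821$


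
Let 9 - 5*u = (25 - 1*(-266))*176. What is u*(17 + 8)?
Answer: -256035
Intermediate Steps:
u = -51207/5 (u = 9/5 - (25 - 1*(-266))*176/5 = 9/5 - (25 + 266)*176/5 = 9/5 - 291*176/5 = 9/5 - ⅕*51216 = 9/5 - 51216/5 = -51207/5 ≈ -10241.)
u*(17 + 8) = -51207*(17 + 8)/5 = -51207/5*25 = -256035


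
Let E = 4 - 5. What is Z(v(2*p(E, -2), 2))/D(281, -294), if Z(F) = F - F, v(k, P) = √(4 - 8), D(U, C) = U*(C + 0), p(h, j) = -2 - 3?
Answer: 0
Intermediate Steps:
E = -1
p(h, j) = -5
D(U, C) = C*U (D(U, C) = U*C = C*U)
v(k, P) = 2*I (v(k, P) = √(-4) = 2*I)
Z(F) = 0
Z(v(2*p(E, -2), 2))/D(281, -294) = 0/((-294*281)) = 0/(-82614) = 0*(-1/82614) = 0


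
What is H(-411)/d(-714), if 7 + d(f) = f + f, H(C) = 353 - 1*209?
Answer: -144/1435 ≈ -0.10035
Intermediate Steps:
H(C) = 144 (H(C) = 353 - 209 = 144)
d(f) = -7 + 2*f (d(f) = -7 + (f + f) = -7 + 2*f)
H(-411)/d(-714) = 144/(-7 + 2*(-714)) = 144/(-7 - 1428) = 144/(-1435) = 144*(-1/1435) = -144/1435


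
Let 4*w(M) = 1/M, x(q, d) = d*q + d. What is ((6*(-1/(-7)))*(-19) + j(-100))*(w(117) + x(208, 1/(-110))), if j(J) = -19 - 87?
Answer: 950374/4095 ≈ 232.08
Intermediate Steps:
x(q, d) = d + d*q
w(M) = 1/(4*M)
j(J) = -106
((6*(-1/(-7)))*(-19) + j(-100))*(w(117) + x(208, 1/(-110))) = ((6*(-1/(-7)))*(-19) - 106)*((¼)/117 + (1 + 208)/(-110)) = ((6*(-1*(-⅐)))*(-19) - 106)*((¼)*(1/117) - 1/110*209) = ((6*(⅐))*(-19) - 106)*(1/468 - 19/10) = ((6/7)*(-19) - 106)*(-4441/2340) = (-114/7 - 106)*(-4441/2340) = -856/7*(-4441/2340) = 950374/4095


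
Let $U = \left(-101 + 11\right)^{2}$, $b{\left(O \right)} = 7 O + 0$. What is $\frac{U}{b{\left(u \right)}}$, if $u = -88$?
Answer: $- \frac{2025}{154} \approx -13.149$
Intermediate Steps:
$b{\left(O \right)} = 7 O$
$U = 8100$ ($U = \left(-90\right)^{2} = 8100$)
$\frac{U}{b{\left(u \right)}} = \frac{8100}{7 \left(-88\right)} = \frac{8100}{-616} = 8100 \left(- \frac{1}{616}\right) = - \frac{2025}{154}$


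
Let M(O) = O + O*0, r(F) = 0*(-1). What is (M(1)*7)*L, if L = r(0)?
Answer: 0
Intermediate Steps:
r(F) = 0
L = 0
M(O) = O (M(O) = O + 0 = O)
(M(1)*7)*L = (1*7)*0 = 7*0 = 0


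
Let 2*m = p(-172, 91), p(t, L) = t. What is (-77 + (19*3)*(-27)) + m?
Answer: -1702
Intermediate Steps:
m = -86 (m = (1/2)*(-172) = -86)
(-77 + (19*3)*(-27)) + m = (-77 + (19*3)*(-27)) - 86 = (-77 + 57*(-27)) - 86 = (-77 - 1539) - 86 = -1616 - 86 = -1702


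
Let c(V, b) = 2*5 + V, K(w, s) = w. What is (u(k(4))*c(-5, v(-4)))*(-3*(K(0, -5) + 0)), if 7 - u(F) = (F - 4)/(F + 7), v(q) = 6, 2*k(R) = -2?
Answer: 0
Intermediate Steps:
k(R) = -1 (k(R) = (1/2)*(-2) = -1)
c(V, b) = 10 + V
u(F) = 7 - (-4 + F)/(7 + F) (u(F) = 7 - (F - 4)/(F + 7) = 7 - (-4 + F)/(7 + F))
(u(k(4))*c(-5, v(-4)))*(-3*(K(0, -5) + 0)) = (((53 + 6*(-1))/(7 - 1))*(10 - 5))*(-3*(0 + 0)) = (((53 - 6)/6)*5)*(-3*0) = (((1/6)*47)*5)*0 = ((47/6)*5)*0 = (235/6)*0 = 0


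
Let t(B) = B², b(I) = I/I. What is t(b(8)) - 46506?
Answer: -46505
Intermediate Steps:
b(I) = 1
t(b(8)) - 46506 = 1² - 46506 = 1 - 46506 = -46505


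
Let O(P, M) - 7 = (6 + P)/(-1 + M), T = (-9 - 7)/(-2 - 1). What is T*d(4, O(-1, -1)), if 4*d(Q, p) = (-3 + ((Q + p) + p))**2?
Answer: 400/3 ≈ 133.33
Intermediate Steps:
T = 16/3 (T = -16/(-3) = -16*(-1/3) = 16/3 ≈ 5.3333)
O(P, M) = 7 + (6 + P)/(-1 + M)
d(Q, p) = (-3 + Q + 2*p)**2/4 (d(Q, p) = (-3 + ((Q + p) + p))**2/4 = (-3 + (Q + 2*p))**2/4 = (-3 + Q + 2*p)**2/4)
T*d(4, O(-1, -1)) = 16*((-3 + 4 + 2*((-1 - 1 + 7*(-1))/(-1 - 1)))**2/4)/3 = 16*((-3 + 4 + 2*((-1 - 1 - 7)/(-2)))**2/4)/3 = 16*((-3 + 4 + 2*(-1/2*(-9)))**2/4)/3 = 16*((-3 + 4 + 2*(9/2))**2/4)/3 = 16*((-3 + 4 + 9)**2/4)/3 = 16*((1/4)*10**2)/3 = 16*((1/4)*100)/3 = (16/3)*25 = 400/3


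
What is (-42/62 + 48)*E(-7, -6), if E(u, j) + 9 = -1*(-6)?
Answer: -4401/31 ≈ -141.97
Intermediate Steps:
E(u, j) = -3 (E(u, j) = -9 - 1*(-6) = -9 + 6 = -3)
(-42/62 + 48)*E(-7, -6) = (-42/62 + 48)*(-3) = (-42*1/62 + 48)*(-3) = (-21/31 + 48)*(-3) = (1467/31)*(-3) = -4401/31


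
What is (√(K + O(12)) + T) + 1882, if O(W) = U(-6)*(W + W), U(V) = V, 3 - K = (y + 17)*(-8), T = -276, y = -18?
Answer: 1606 + I*√149 ≈ 1606.0 + 12.207*I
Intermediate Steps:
K = -5 (K = 3 - (-18 + 17)*(-8) = 3 - (-1)*(-8) = 3 - 1*8 = 3 - 8 = -5)
O(W) = -12*W (O(W) = -6*(W + W) = -12*W)
(√(K + O(12)) + T) + 1882 = (√(-5 - 12*12) - 276) + 1882 = (√(-5 - 144) - 276) + 1882 = (√(-149) - 276) + 1882 = (I*√149 - 276) + 1882 = (-276 + I*√149) + 1882 = 1606 + I*√149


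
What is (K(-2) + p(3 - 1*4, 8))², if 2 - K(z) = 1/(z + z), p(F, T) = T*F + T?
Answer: 81/16 ≈ 5.0625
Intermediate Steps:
p(F, T) = T + F*T (p(F, T) = F*T + T = T + F*T)
K(z) = 2 - 1/(2*z) (K(z) = 2 - 1/(z + z) = 2 - 1/(2*z))
(K(-2) + p(3 - 1*4, 8))² = ((2 - ½/(-2)) + 8*(1 + (3 - 1*4)))² = ((2 - ½*(-½)) + 8*(1 + (3 - 4)))² = ((2 + ¼) + 8*(1 - 1))² = (9/4 + 8*0)² = (9/4 + 0)² = (9/4)² = 81/16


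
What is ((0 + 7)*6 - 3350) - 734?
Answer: -4042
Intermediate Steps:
((0 + 7)*6 - 3350) - 734 = (7*6 - 3350) - 734 = (42 - 3350) - 734 = -3308 - 734 = -4042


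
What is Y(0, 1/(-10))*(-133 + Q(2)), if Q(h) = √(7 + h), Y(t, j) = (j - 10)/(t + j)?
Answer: -13130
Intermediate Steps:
Y(t, j) = (-10 + j)/(j + t)
Y(0, 1/(-10))*(-133 + Q(2)) = ((-10 + 1/(-10))/(1/(-10) + 0))*(-133 + √(7 + 2)) = ((-10 - ⅒)/(-⅒ + 0))*(-133 + √9) = (-101/10/(-⅒))*(-133 + 3) = -10*(-101/10)*(-130) = 101*(-130) = -13130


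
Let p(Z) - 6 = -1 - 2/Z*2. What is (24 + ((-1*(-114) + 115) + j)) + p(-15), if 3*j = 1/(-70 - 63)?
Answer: 515237/1995 ≈ 258.26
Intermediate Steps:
p(Z) = 5 - 4/Z (p(Z) = 6 + (-1 - 2/Z*2) = 6 + (-1 - 4/Z) = 5 - 4/Z)
j = -1/399 (j = 1/(3*(-70 - 63)) = (1/3)/(-133) = (1/3)*(-1/133) = -1/399 ≈ -0.0025063)
(24 + ((-1*(-114) + 115) + j)) + p(-15) = (24 + ((-1*(-114) + 115) - 1/399)) + (5 - 4/(-15)) = (24 + ((114 + 115) - 1/399)) + (5 - 4*(-1/15)) = (24 + (229 - 1/399)) + (5 + 4/15) = (24 + 91370/399) + 79/15 = 100946/399 + 79/15 = 515237/1995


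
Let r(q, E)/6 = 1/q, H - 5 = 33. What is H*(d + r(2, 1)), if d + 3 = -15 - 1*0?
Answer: -570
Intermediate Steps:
H = 38 (H = 5 + 33 = 38)
d = -18 (d = -3 + (-15 - 1*0) = -3 + (-15 + 0) = -3 - 15 = -18)
r(q, E) = 6/q
H*(d + r(2, 1)) = 38*(-18 + 6/2) = 38*(-18 + 6*(1/2)) = 38*(-18 + 3) = 38*(-15) = -570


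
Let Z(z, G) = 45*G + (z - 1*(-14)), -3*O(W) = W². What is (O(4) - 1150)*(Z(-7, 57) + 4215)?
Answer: -23523742/3 ≈ -7.8412e+6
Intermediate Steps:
O(W) = -W²/3
Z(z, G) = 14 + z + 45*G (Z(z, G) = 45*G + (z + 14) = 45*G + (14 + z) = 14 + z + 45*G)
(O(4) - 1150)*(Z(-7, 57) + 4215) = (-⅓*4² - 1150)*((14 - 7 + 45*57) + 4215) = (-⅓*16 - 1150)*((14 - 7 + 2565) + 4215) = (-16/3 - 1150)*(2572 + 4215) = -3466/3*6787 = -23523742/3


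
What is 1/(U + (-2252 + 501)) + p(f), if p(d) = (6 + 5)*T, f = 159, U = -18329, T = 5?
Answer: 1104399/20080 ≈ 55.000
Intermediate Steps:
p(d) = 55 (p(d) = (6 + 5)*5 = 11*5 = 55)
1/(U + (-2252 + 501)) + p(f) = 1/(-18329 + (-2252 + 501)) + 55 = 1/(-18329 - 1751) + 55 = 1/(-20080) + 55 = -1/20080 + 55 = 1104399/20080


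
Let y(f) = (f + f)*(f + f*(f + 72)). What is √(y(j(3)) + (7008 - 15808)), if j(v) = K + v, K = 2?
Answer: 70*I ≈ 70.0*I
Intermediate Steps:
j(v) = 2 + v
y(f) = 2*f*(f + f*(72 + f)) (y(f) = (2*f)*(f + f*(72 + f)) = 2*f*(f + f*(72 + f)))
√(y(j(3)) + (7008 - 15808)) = √(2*(2 + 3)²*(73 + (2 + 3)) + (7008 - 15808)) = √(2*5²*(73 + 5) - 8800) = √(2*25*78 - 8800) = √(3900 - 8800) = √(-4900) = 70*I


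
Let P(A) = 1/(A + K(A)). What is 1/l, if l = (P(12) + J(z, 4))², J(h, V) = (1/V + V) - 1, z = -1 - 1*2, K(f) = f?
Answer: 576/6241 ≈ 0.092293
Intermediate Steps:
P(A) = 1/(2*A) (P(A) = 1/(A + A) = 1/(2*A))
z = -3 (z = -1 - 2 = -3)
J(h, V) = -1 + V + 1/V (J(h, V) = (V + 1/V) - 1 = -1 + V + 1/V)
l = 6241/576 (l = ((½)/12 + (-1 + 4 + 1/4))² = ((½)*(1/12) + (-1 + 4 + ¼))² = (1/24 + 13/4)² = (79/24)² = 6241/576 ≈ 10.835)
1/l = 1/(6241/576) = 576/6241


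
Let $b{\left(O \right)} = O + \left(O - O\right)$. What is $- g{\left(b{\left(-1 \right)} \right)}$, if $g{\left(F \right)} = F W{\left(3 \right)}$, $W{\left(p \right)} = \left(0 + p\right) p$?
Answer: $9$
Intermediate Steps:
$b{\left(O \right)} = O$ ($b{\left(O \right)} = O + 0 = O$)
$W{\left(p \right)} = p^{2}$ ($W{\left(p \right)} = p p = p^{2}$)
$g{\left(F \right)} = 9 F$ ($g{\left(F \right)} = F 3^{2} = F 9 = 9 F$)
$- g{\left(b{\left(-1 \right)} \right)} = - 9 \left(-1\right) = \left(-1\right) \left(-9\right) = 9$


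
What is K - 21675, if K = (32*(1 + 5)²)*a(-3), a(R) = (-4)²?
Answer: -3243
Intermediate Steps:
a(R) = 16
K = 18432 (K = (32*(1 + 5)²)*16 = (32*6²)*16 = (32*36)*16 = 1152*16 = 18432)
K - 21675 = 18432 - 21675 = -3243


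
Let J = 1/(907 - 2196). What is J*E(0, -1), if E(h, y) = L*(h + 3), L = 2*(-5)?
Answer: 30/1289 ≈ 0.023274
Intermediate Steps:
L = -10
J = -1/1289 (J = 1/(-1289) = -1/1289 ≈ -0.00077580)
E(h, y) = -30 - 10*h (E(h, y) = -10*(h + 3) = -10*(3 + h) = -30 - 10*h)
J*E(0, -1) = -(-30 - 10*0)/1289 = -(-30 + 0)/1289 = -1/1289*(-30) = 30/1289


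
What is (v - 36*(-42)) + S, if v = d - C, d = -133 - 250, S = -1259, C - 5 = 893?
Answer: -1028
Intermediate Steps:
C = 898 (C = 5 + 893 = 898)
d = -383
v = -1281 (v = -383 - 1*898 = -383 - 898 = -1281)
(v - 36*(-42)) + S = (-1281 - 36*(-42)) - 1259 = (-1281 + 1512) - 1259 = 231 - 1259 = -1028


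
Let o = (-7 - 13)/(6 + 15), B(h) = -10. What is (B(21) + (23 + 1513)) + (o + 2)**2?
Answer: 673450/441 ≈ 1527.1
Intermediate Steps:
o = -20/21 ≈ -0.95238
(B(21) + (23 + 1513)) + (o + 2)**2 = (-10 + (23 + 1513)) + (-20/21 + 2)**2 = (-10 + 1536) + (22/21)**2 = 1526 + 484/441 = 673450/441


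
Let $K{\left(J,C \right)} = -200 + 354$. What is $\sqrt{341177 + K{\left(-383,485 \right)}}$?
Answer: $\sqrt{341331} \approx 584.24$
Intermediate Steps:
$K{\left(J,C \right)} = 154$
$\sqrt{341177 + K{\left(-383,485 \right)}} = \sqrt{341177 + 154} = \sqrt{341331}$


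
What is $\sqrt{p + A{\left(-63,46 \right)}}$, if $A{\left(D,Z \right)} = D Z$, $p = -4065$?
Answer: $i \sqrt{6963} \approx 83.445 i$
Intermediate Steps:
$\sqrt{p + A{\left(-63,46 \right)}} = \sqrt{-4065 - 2898} = \sqrt{-6963} = i \sqrt{6963}$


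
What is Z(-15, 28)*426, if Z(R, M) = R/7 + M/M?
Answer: -3408/7 ≈ -486.86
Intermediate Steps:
Z(R, M) = 1 + R/7 (Z(R, M) = R*(1/7) + 1 = R/7 + 1 = 1 + R/7)
Z(-15, 28)*426 = (1 + (1/7)*(-15))*426 = (1 - 15/7)*426 = -8/7*426 = -3408/7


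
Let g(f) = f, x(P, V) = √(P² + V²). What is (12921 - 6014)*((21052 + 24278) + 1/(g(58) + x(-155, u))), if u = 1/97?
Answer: 30432663291698323/97199675 + 669979*√226051226/194399350 ≈ 3.1309e+8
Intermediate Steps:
u = 1/97 ≈ 0.010309
(12921 - 6014)*((21052 + 24278) + 1/(g(58) + x(-155, u))) = (12921 - 6014)*((21052 + 24278) + 1/(58 + √((-155)² + (1/97)²))) = 6907*(45330 + 1/(58 + √(24025 + 1/9409))) = 6907*(45330 + 1/(58 + √(226051226/9409))) = 6907*(45330 + 1/(58 + √226051226/97)) = 313094310 + 6907/(58 + √226051226/97)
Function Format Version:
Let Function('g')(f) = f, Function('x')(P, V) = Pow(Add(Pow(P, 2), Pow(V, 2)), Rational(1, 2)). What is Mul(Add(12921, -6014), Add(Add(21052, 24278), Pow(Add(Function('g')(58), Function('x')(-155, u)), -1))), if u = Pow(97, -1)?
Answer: Add(Rational(30432663291698323, 97199675), Mul(Rational(669979, 194399350), Pow(226051226, Rational(1, 2)))) ≈ 3.1309e+8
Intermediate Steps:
u = Rational(1, 97) ≈ 0.010309
Mul(Add(12921, -6014), Add(Add(21052, 24278), Pow(Add(Function('g')(58), Function('x')(-155, u)), -1))) = Mul(Add(12921, -6014), Add(Add(21052, 24278), Pow(Add(58, Pow(Add(Pow(-155, 2), Pow(Rational(1, 97), 2)), Rational(1, 2))), -1))) = Mul(6907, Add(45330, Pow(Add(58, Pow(Add(24025, Rational(1, 9409)), Rational(1, 2))), -1))) = Mul(6907, Add(45330, Pow(Add(58, Pow(Rational(226051226, 9409), Rational(1, 2))), -1))) = Mul(6907, Add(45330, Pow(Add(58, Mul(Rational(1, 97), Pow(226051226, Rational(1, 2)))), -1))) = Add(313094310, Mul(6907, Pow(Add(58, Mul(Rational(1, 97), Pow(226051226, Rational(1, 2)))), -1)))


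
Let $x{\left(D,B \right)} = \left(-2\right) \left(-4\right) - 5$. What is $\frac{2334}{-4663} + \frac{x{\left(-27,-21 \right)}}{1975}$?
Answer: $- \frac{4595661}{9209425} \approx -0.49902$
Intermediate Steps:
$x{\left(D,B \right)} = 3$ ($x{\left(D,B \right)} = 8 - 5 = 3$)
$\frac{2334}{-4663} + \frac{x{\left(-27,-21 \right)}}{1975} = \frac{2334}{-4663} + \frac{3}{1975} = 2334 \left(- \frac{1}{4663}\right) + 3 \cdot \frac{1}{1975} = - \frac{2334}{4663} + \frac{3}{1975} = - \frac{4595661}{9209425}$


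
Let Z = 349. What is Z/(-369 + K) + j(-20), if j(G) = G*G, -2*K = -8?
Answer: 145651/365 ≈ 399.04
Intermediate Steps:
K = 4 (K = -½*(-8) = 4)
j(G) = G²
Z/(-369 + K) + j(-20) = 349/(-369 + 4) + (-20)² = 349/(-365) + 400 = -1/365*349 + 400 = -349/365 + 400 = 145651/365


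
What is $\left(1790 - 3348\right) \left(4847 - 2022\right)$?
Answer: $-4401350$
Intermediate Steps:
$\left(1790 - 3348\right) \left(4847 - 2022\right) = \left(-1558\right) 2825 = -4401350$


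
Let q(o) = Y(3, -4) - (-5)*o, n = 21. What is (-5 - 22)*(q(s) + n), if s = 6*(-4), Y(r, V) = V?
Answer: 2781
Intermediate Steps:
s = -24
q(o) = -4 + 5*o (q(o) = -4 - (-5)*o = -4 + 5*o)
(-5 - 22)*(q(s) + n) = (-5 - 22)*((-4 + 5*(-24)) + 21) = -27*((-4 - 120) + 21) = -27*(-124 + 21) = -27*(-103) = 2781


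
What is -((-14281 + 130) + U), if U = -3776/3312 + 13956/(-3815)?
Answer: 11178904687/789705 ≈ 14156.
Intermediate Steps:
U = -3789232/789705 (U = -3776*1/3312 + 13956*(-1/3815) = -236/207 - 13956/3815 = -3789232/789705 ≈ -4.7983)
-((-14281 + 130) + U) = -((-14281 + 130) - 3789232/789705) = -(-14151 - 3789232/789705) = -1*(-11178904687/789705) = 11178904687/789705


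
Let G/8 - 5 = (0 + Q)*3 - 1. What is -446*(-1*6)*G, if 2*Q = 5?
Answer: 246192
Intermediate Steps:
Q = 5/2 (Q = (1/2)*5 = 5/2 ≈ 2.5000)
G = 92 (G = 40 + 8*((0 + 5/2)*3 - 1) = 40 + 8*((5/2)*3 - 1) = 40 + 8*(15/2 - 1) = 40 + 8*(13/2) = 40 + 52 = 92)
-446*(-1*6)*G = -446*(-1*6)*92 = -(-2676)*92 = -446*(-552) = 246192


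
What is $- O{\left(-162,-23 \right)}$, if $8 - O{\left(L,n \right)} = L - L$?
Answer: $-8$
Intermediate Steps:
$O{\left(L,n \right)} = 8$ ($O{\left(L,n \right)} = 8 - \left(L - L\right) = 8 - 0 = 8 + 0 = 8$)
$- O{\left(-162,-23 \right)} = \left(-1\right) 8 = -8$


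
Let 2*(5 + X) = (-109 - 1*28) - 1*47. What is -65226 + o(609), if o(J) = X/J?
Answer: -39722731/609 ≈ -65226.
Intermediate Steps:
X = -97 (X = -5 + ((-109 - 1*28) - 1*47)/2 = -5 + ((-109 - 28) - 47)/2 = -5 + (-137 - 47)/2 = -5 + (1/2)*(-184) = -5 - 92 = -97)
o(J) = -97/J
-65226 + o(609) = -65226 - 97/609 = -39722731/609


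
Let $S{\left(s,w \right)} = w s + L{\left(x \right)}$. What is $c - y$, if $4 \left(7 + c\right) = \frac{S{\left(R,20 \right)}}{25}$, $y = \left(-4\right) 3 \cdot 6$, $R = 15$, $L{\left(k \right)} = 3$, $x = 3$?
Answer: $\frac{6803}{100} \approx 68.03$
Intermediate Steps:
$y = -72$ ($y = \left(-12\right) 6 = -72$)
$S{\left(s,w \right)} = 3 + s w$ ($S{\left(s,w \right)} = w s + 3 = s w + 3 = 3 + s w$)
$c = - \frac{397}{100}$ ($c = -7 + \frac{\left(3 + 15 \cdot 20\right) \frac{1}{25}}{4} = -7 + \frac{\left(3 + 300\right) \frac{1}{25}}{4} = -7 + \frac{303 \cdot \frac{1}{25}}{4} = -7 + \frac{1}{4} \cdot \frac{303}{25} = -7 + \frac{303}{100} = - \frac{397}{100} \approx -3.97$)
$c - y = - \frac{397}{100} - -72 = - \frac{397}{100} + 72 = \frac{6803}{100}$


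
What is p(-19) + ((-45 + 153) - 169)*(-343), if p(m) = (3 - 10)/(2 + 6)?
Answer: 167377/8 ≈ 20922.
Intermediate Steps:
p(m) = -7/8
p(-19) + ((-45 + 153) - 169)*(-343) = -7/8 + ((-45 + 153) - 169)*(-343) = -7/8 + (108 - 169)*(-343) = -7/8 - 61*(-343) = -7/8 + 20923 = 167377/8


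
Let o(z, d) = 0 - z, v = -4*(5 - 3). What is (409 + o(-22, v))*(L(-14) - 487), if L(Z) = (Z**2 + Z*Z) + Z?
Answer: -46979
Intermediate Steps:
L(Z) = Z + 2*Z**2 (L(Z) = (Z**2 + Z**2) + Z = 2*Z**2 + Z = Z + 2*Z**2)
v = -8 (v = -4*2 = -8)
o(z, d) = -z
(409 + o(-22, v))*(L(-14) - 487) = (409 - 1*(-22))*(-14*(1 + 2*(-14)) - 487) = (409 + 22)*(-14*(1 - 28) - 487) = 431*(-14*(-27) - 487) = 431*(378 - 487) = 431*(-109) = -46979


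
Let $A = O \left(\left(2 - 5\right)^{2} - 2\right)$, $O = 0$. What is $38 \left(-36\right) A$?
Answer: $0$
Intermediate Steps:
$A = 0$ ($A = 0 \left(\left(2 - 5\right)^{2} - 2\right) = 0 \left(\left(-3\right)^{2} - 2\right) = 0 \left(9 - 2\right) = 0 \cdot 7 = 0$)
$38 \left(-36\right) A = 38 \left(-36\right) 0 = \left(-1368\right) 0 = 0$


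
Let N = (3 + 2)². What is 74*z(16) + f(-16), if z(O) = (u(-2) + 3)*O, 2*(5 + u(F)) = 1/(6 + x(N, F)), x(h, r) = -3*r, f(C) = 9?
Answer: -6929/3 ≈ -2309.7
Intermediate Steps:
N = 25 (N = 5² = 25)
u(F) = -5 + 1/(2*(6 - 3*F))
z(O) = -47*O/24 (z(O) = ((59 - 30*(-2))/(6*(-2 - 2)) + 3)*O = ((⅙)*(59 + 60)/(-4) + 3)*O = ((⅙)*(-¼)*119 + 3)*O = (-119/24 + 3)*O = -47*O/24)
74*z(16) + f(-16) = 74*(-47/24*16) + 9 = 74*(-94/3) + 9 = -6956/3 + 9 = -6929/3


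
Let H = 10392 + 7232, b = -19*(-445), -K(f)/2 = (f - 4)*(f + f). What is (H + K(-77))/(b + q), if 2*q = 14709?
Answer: -14648/31619 ≈ -0.46327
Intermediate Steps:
K(f) = -4*f*(-4 + f) (K(f) = -2*(f - 4)*(f + f) = -2*(-4 + f)*2*f = -4*f*(-4 + f))
q = 14709/2 (q = (1/2)*14709 = 14709/2 ≈ 7354.5)
b = 8455
H = 17624
(H + K(-77))/(b + q) = (17624 + 4*(-77)*(4 - 1*(-77)))/(8455 + 14709/2) = (17624 + 4*(-77)*(4 + 77))/(31619/2) = (17624 + 4*(-77)*81)*(2/31619) = (17624 - 24948)*(2/31619) = -7324*2/31619 = -14648/31619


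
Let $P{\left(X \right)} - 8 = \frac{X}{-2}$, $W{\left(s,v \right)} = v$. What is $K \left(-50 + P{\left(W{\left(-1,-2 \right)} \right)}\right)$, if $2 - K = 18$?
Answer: $656$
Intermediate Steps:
$K = -16$ ($K = 2 - 18 = -16$)
$P{\left(X \right)} = 8 - \frac{X}{2}$ ($P{\left(X \right)} = 8 + \frac{X}{-2} = 8 + X \left(- \frac{1}{2}\right) = 8 - \frac{X}{2}$)
$K \left(-50 + P{\left(W{\left(-1,-2 \right)} \right)}\right) = - 16 \left(-50 + \left(8 - -1\right)\right) = - 16 \left(-50 + \left(8 + 1\right)\right) = - 16 \left(-50 + 9\right) = \left(-16\right) \left(-41\right) = 656$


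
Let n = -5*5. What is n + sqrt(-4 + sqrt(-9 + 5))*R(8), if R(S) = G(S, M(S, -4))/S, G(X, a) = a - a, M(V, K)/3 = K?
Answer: -25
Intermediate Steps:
M(V, K) = 3*K
G(X, a) = 0
R(S) = 0 (R(S) = 0/S = 0)
n = -25
n + sqrt(-4 + sqrt(-9 + 5))*R(8) = -25 + sqrt(-4 + sqrt(-9 + 5))*0 = -25 + sqrt(-4 + sqrt(-4))*0 = -25 + sqrt(-4 + 2*I)*0 = -25 + 0 = -25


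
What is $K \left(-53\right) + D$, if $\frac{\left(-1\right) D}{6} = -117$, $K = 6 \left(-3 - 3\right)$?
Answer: $2610$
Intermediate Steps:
$K = -36$ ($K = 6 \left(-6\right) = -36$)
$D = 702$ ($D = \left(-6\right) \left(-117\right) = 702$)
$K \left(-53\right) + D = \left(-36\right) \left(-53\right) + 702 = 1908 + 702 = 2610$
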